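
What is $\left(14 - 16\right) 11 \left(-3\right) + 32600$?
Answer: $32666$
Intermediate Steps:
$\left(14 - 16\right) 11 \left(-3\right) + 32600 = \left(-2\right) 11 \left(-3\right) + 32600 = \left(-22\right) \left(-3\right) + 32600 = 66 + 32600 = 32666$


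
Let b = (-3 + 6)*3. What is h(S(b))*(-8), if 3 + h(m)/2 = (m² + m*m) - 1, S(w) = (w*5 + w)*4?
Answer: -1492928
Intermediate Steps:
b = 9 (b = 3*3 = 9)
S(w) = 24*w (S(w) = (5*w + w)*4 = (6*w)*4 = 24*w)
h(m) = -8 + 4*m² (h(m) = -6 + 2*((m² + m*m) - 1) = -6 + 2*((m² + m²) - 1) = -6 + 2*(2*m² - 1) = -6 + 2*(-1 + 2*m²) = -6 + (-2 + 4*m²) = -8 + 4*m²)
h(S(b))*(-8) = (-8 + 4*(24*9)²)*(-8) = (-8 + 4*216²)*(-8) = (-8 + 4*46656)*(-8) = (-8 + 186624)*(-8) = 186616*(-8) = -1492928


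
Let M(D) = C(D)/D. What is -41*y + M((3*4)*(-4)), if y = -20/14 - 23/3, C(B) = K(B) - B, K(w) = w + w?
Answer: 7852/21 ≈ 373.90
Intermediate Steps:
K(w) = 2*w
C(B) = B (C(B) = 2*B - B = B)
M(D) = 1 (M(D) = D/D = 1)
y = -191/21 (y = -20*1/14 - 23*⅓ = -10/7 - 23/3 = -191/21 ≈ -9.0952)
-41*y + M((3*4)*(-4)) = -41*(-191/21) + 1 = 7831/21 + 1 = 7852/21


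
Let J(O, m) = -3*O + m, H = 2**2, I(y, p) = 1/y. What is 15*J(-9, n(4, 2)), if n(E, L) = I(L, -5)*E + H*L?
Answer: 555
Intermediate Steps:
H = 4
n(E, L) = 4*L + E/L (n(E, L) = E/L + 4*L = 4*L + E/L)
J(O, m) = m - 3*O
15*J(-9, n(4, 2)) = 15*((4*2 + 4/2) - 3*(-9)) = 15*((8 + 4*(1/2)) + 27) = 15*((8 + 2) + 27) = 15*(10 + 27) = 15*37 = 555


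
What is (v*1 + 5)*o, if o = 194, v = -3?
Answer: 388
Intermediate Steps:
(v*1 + 5)*o = (-3*1 + 5)*194 = (-3 + 5)*194 = 2*194 = 388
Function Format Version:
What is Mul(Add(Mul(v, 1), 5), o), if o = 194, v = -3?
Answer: 388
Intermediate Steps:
Mul(Add(Mul(v, 1), 5), o) = Mul(Add(Mul(-3, 1), 5), 194) = Mul(Add(-3, 5), 194) = Mul(2, 194) = 388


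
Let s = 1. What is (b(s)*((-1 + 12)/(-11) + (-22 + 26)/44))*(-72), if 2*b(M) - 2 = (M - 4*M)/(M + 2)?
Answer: 360/11 ≈ 32.727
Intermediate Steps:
b(M) = 1 - 3*M/(2*(2 + M)) (b(M) = 1 + ((M - 4*M)/(M + 2))/2 = 1 + ((-3*M)/(2 + M))/2 = 1 + (-3*M/(2 + M))/2 = 1 - 3*M/(2*(2 + M)))
(b(s)*((-1 + 12)/(-11) + (-22 + 26)/44))*(-72) = (((4 - 1*1)/(2*(2 + 1)))*((-1 + 12)/(-11) + (-22 + 26)/44))*(-72) = (((1/2)*(4 - 1)/3)*(11*(-1/11) + 4*(1/44)))*(-72) = (((1/2)*(1/3)*3)*(-1 + 1/11))*(-72) = ((1/2)*(-10/11))*(-72) = -5/11*(-72) = 360/11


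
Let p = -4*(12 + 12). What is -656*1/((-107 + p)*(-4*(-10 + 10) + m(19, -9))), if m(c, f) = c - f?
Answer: 164/1421 ≈ 0.11541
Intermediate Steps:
p = -96 (p = -4*24 = -96)
-656*1/((-107 + p)*(-4*(-10 + 10) + m(19, -9))) = -656*1/((-107 - 96)*(-4*(-10 + 10) + (19 - 1*(-9)))) = -656*(-1/(203*(-4*0 + (19 + 9)))) = -656*(-1/(203*(0 + 28))) = -656/((-203*28)) = -656/(-5684) = -656*(-1/5684) = 164/1421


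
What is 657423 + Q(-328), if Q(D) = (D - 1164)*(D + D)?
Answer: 1636175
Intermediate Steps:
Q(D) = 2*D*(-1164 + D) (Q(D) = (-1164 + D)*(2*D) = 2*D*(-1164 + D))
657423 + Q(-328) = 657423 + 2*(-328)*(-1164 - 328) = 657423 + 2*(-328)*(-1492) = 657423 + 978752 = 1636175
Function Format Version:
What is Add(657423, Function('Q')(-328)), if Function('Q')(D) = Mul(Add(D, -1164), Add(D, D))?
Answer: 1636175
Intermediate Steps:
Function('Q')(D) = Mul(2, D, Add(-1164, D)) (Function('Q')(D) = Mul(Add(-1164, D), Mul(2, D)) = Mul(2, D, Add(-1164, D)))
Add(657423, Function('Q')(-328)) = Add(657423, Mul(2, -328, Add(-1164, -328))) = Add(657423, Mul(2, -328, -1492)) = Add(657423, 978752) = 1636175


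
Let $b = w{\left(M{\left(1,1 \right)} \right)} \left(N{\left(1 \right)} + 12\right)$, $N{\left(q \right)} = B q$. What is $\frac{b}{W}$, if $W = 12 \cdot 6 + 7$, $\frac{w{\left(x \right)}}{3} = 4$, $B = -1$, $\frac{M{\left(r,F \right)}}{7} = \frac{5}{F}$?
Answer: $\frac{132}{79} \approx 1.6709$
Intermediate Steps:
$M{\left(r,F \right)} = \frac{35}{F}$ ($M{\left(r,F \right)} = 7 \frac{5}{F} = \frac{35}{F}$)
$w{\left(x \right)} = 12$ ($w{\left(x \right)} = 3 \cdot 4 = 12$)
$N{\left(q \right)} = - q$
$W = 79$ ($W = 72 + 7 = 79$)
$b = 132$ ($b = 12 \left(\left(-1\right) 1 + 12\right) = 12 \left(-1 + 12\right) = 12 \cdot 11 = 132$)
$\frac{b}{W} = \frac{132}{79}$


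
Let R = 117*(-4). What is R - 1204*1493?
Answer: -1798040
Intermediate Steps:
R = -468
R - 1204*1493 = -468 - 1204*1493 = -468 - 1797572 = -1798040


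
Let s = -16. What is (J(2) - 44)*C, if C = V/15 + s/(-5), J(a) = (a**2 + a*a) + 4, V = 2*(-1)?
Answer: -1472/15 ≈ -98.133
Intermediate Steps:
V = -2
J(a) = 4 + 2*a**2 (J(a) = (a**2 + a**2) + 4 = 2*a**2 + 4 = 4 + 2*a**2)
C = 46/15 (C = -2/15 - 16/(-5) = -2*1/15 - 16*(-1/5) = -2/15 + 16/5 = 46/15 ≈ 3.0667)
(J(2) - 44)*C = ((4 + 2*2**2) - 44)*(46/15) = ((4 + 2*4) - 44)*(46/15) = ((4 + 8) - 44)*(46/15) = (12 - 44)*(46/15) = -32*46/15 = -1472/15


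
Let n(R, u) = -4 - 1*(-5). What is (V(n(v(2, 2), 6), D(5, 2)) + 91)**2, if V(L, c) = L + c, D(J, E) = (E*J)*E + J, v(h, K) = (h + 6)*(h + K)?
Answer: 13689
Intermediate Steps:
v(h, K) = (6 + h)*(K + h)
D(J, E) = J + J*E**2 (D(J, E) = J*E**2 + J = J + J*E**2)
n(R, u) = 1 (n(R, u) = -4 + 5 = 1)
(V(n(v(2, 2), 6), D(5, 2)) + 91)**2 = ((1 + 5*(1 + 2**2)) + 91)**2 = ((1 + 5*(1 + 4)) + 91)**2 = ((1 + 5*5) + 91)**2 = ((1 + 25) + 91)**2 = (26 + 91)**2 = 117**2 = 13689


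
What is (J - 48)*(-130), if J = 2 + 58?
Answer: -1560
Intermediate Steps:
J = 60
(J - 48)*(-130) = (60 - 48)*(-130) = 12*(-130) = -1560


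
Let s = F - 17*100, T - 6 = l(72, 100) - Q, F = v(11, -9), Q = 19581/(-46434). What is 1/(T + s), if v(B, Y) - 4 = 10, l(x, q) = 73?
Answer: -15478/24866619 ≈ -0.00062244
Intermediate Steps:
Q = -6527/15478 (Q = 19581*(-1/46434) = -6527/15478 ≈ -0.42170)
v(B, Y) = 14 (v(B, Y) = 4 + 10 = 14)
F = 14
T = 1229289/15478 (T = 6 + (73 - 1*(-6527/15478)) = 6 + (73 + 6527/15478) = 6 + 1136421/15478 = 1229289/15478 ≈ 79.422)
s = -1686 (s = 14 - 17*100 = 14 - 1700 = -1686)
1/(T + s) = 1/(1229289/15478 - 1686) = 1/(-24866619/15478) = -15478/24866619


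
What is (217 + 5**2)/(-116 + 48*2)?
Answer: -121/10 ≈ -12.100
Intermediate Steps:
(217 + 5**2)/(-116 + 48*2) = (217 + 25)/(-116 + 96) = 242/(-20) = 242*(-1/20) = -121/10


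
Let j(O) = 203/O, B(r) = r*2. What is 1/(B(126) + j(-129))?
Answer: 129/32305 ≈ 0.0039932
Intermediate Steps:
B(r) = 2*r
1/(B(126) + j(-129)) = 1/(2*126 + 203/(-129)) = 1/(252 + 203*(-1/129)) = 1/(252 - 203/129) = 1/(32305/129) = 129/32305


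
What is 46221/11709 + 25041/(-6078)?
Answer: -1363759/7907478 ≈ -0.17246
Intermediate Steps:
46221/11709 + 25041/(-6078) = 46221*(1/11709) + 25041*(-1/6078) = 15407/3903 - 8347/2026 = -1363759/7907478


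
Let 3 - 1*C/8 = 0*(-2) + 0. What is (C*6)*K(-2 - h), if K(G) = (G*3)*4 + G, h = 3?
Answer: -9360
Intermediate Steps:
C = 24 (C = 24 - 8*(0*(-2) + 0) = 24 - 8*(0 + 0) = 24 - 8*0 = 24 + 0 = 24)
K(G) = 13*G (K(G) = (3*G)*4 + G = 12*G + G = 13*G)
(C*6)*K(-2 - h) = (24*6)*(13*(-2 - 1*3)) = 144*(13*(-2 - 3)) = 144*(13*(-5)) = 144*(-65) = -9360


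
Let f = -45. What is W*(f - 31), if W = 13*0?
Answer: 0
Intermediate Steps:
W = 0
W*(f - 31) = 0*(-45 - 31) = 0*(-76) = 0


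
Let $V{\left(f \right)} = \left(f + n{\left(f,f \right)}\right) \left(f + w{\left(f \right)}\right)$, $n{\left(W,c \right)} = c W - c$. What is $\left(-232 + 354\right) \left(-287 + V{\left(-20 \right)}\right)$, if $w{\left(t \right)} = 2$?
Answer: $-913414$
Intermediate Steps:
$n{\left(W,c \right)} = - c + W c$ ($n{\left(W,c \right)} = W c - c = - c + W c$)
$V{\left(f \right)} = \left(2 + f\right) \left(f + f \left(-1 + f\right)\right)$ ($V{\left(f \right)} = \left(f + f \left(-1 + f\right)\right) \left(f + 2\right) = \left(f + f \left(-1 + f\right)\right) \left(2 + f\right) = \left(2 + f\right) \left(f + f \left(-1 + f\right)\right)$)
$\left(-232 + 354\right) \left(-287 + V{\left(-20 \right)}\right) = \left(-232 + 354\right) \left(-287 + \left(-20\right)^{2} \left(2 - 20\right)\right) = 122 \left(-287 + 400 \left(-18\right)\right) = 122 \left(-287 - 7200\right) = 122 \left(-7487\right) = -913414$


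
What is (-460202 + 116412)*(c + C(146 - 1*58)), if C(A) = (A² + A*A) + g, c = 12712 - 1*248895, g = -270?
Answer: 75965557350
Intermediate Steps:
c = -236183 (c = 12712 - 248895 = -236183)
C(A) = -270 + 2*A² (C(A) = (A² + A*A) - 270 = (A² + A²) - 270 = 2*A² - 270 = -270 + 2*A²)
(-460202 + 116412)*(c + C(146 - 1*58)) = (-460202 + 116412)*(-236183 + (-270 + 2*(146 - 1*58)²)) = -343790*(-236183 + (-270 + 2*(146 - 58)²)) = -343790*(-236183 + (-270 + 2*88²)) = -343790*(-236183 + (-270 + 2*7744)) = -343790*(-236183 + (-270 + 15488)) = -343790*(-236183 + 15218) = -343790*(-220965) = 75965557350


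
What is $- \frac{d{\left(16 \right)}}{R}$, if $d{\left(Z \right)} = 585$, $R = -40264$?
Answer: $\frac{585}{40264} \approx 0.014529$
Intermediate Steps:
$- \frac{d{\left(16 \right)}}{R} = - \frac{585}{-40264} = - \frac{585 \left(-1\right)}{40264} = \left(-1\right) \left(- \frac{585}{40264}\right) = \frac{585}{40264}$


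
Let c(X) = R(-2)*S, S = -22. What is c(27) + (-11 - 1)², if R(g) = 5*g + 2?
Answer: 320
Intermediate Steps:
R(g) = 2 + 5*g
c(X) = 176 (c(X) = (2 + 5*(-2))*(-22) = (2 - 10)*(-22) = -8*(-22) = 176)
c(27) + (-11 - 1)² = 176 + (-11 - 1)² = 176 + (-12)² = 176 + 144 = 320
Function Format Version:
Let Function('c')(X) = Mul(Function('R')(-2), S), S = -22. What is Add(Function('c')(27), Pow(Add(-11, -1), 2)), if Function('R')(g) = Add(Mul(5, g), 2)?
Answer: 320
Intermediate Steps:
Function('R')(g) = Add(2, Mul(5, g))
Function('c')(X) = 176 (Function('c')(X) = Mul(Add(2, Mul(5, -2)), -22) = Mul(Add(2, -10), -22) = Mul(-8, -22) = 176)
Add(Function('c')(27), Pow(Add(-11, -1), 2)) = Add(176, Pow(Add(-11, -1), 2)) = Add(176, Pow(-12, 2)) = Add(176, 144) = 320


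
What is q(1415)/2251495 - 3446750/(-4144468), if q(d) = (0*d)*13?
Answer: 1723375/2072234 ≈ 0.83165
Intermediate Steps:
q(d) = 0 (q(d) = 0*13 = 0)
q(1415)/2251495 - 3446750/(-4144468) = 0/2251495 - 3446750/(-4144468) = 0*(1/2251495) - 3446750*(-1/4144468) = 0 + 1723375/2072234 = 1723375/2072234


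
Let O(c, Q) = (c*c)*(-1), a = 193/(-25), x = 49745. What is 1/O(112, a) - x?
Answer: -624001281/12544 ≈ -49745.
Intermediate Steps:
a = -193/25 (a = 193*(-1/25) = -193/25 ≈ -7.7200)
O(c, Q) = -c² (O(c, Q) = c²*(-1) = -c²)
1/O(112, a) - x = 1/(-1*112²) - 1*49745 = 1/(-1*12544) - 49745 = 1/(-12544) - 49745 = -1/12544 - 49745 = -624001281/12544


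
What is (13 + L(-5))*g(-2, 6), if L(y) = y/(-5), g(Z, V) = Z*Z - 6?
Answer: -28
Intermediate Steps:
g(Z, V) = -6 + Z**2 (g(Z, V) = Z**2 - 6 = -6 + Z**2)
L(y) = -y/5 (L(y) = y*(-1/5) = -y/5)
(13 + L(-5))*g(-2, 6) = (13 - 1/5*(-5))*(-6 + (-2)**2) = (13 + 1)*(-6 + 4) = 14*(-2) = -28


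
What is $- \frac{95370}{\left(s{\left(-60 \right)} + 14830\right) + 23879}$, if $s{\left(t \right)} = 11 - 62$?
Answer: $- \frac{935}{379} \approx -2.467$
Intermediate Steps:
$s{\left(t \right)} = -51$ ($s{\left(t \right)} = 11 - 62 = -51$)
$- \frac{95370}{\left(s{\left(-60 \right)} + 14830\right) + 23879} = - \frac{95370}{\left(-51 + 14830\right) + 23879} = - \frac{95370}{14779 + 23879} = - \frac{95370}{38658} = \left(-95370\right) \frac{1}{38658} = - \frac{935}{379}$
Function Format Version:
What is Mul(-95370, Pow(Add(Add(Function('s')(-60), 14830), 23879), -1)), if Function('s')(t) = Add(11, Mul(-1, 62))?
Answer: Rational(-935, 379) ≈ -2.4670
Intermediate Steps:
Function('s')(t) = -51 (Function('s')(t) = Add(11, -62) = -51)
Mul(-95370, Pow(Add(Add(Function('s')(-60), 14830), 23879), -1)) = Mul(-95370, Pow(Add(Add(-51, 14830), 23879), -1)) = Mul(-95370, Pow(Add(14779, 23879), -1)) = Mul(-95370, Pow(38658, -1)) = Mul(-95370, Rational(1, 38658)) = Rational(-935, 379)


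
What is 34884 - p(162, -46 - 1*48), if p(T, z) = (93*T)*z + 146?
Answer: 1450942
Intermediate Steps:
p(T, z) = 146 + 93*T*z (p(T, z) = 93*T*z + 146 = 146 + 93*T*z)
34884 - p(162, -46 - 1*48) = 34884 - (146 + 93*162*(-46 - 1*48)) = 34884 - (146 + 93*162*(-46 - 48)) = 34884 - (146 + 93*162*(-94)) = 34884 - (146 - 1416204) = 34884 - 1*(-1416058) = 34884 + 1416058 = 1450942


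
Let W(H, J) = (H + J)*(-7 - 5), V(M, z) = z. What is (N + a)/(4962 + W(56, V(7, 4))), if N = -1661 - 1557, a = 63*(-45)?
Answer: -6053/4242 ≈ -1.4269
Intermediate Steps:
a = -2835
W(H, J) = -12*H - 12*J (W(H, J) = (H + J)*(-12) = -12*H - 12*J)
N = -3218
(N + a)/(4962 + W(56, V(7, 4))) = (-3218 - 2835)/(4962 + (-12*56 - 12*4)) = -6053/(4962 + (-672 - 48)) = -6053/(4962 - 720) = -6053/4242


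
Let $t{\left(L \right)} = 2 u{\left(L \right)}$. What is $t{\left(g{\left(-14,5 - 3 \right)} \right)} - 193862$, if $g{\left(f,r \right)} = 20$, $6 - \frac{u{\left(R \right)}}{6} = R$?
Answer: $-194030$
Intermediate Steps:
$u{\left(R \right)} = 36 - 6 R$
$t{\left(L \right)} = 72 - 12 L$ ($t{\left(L \right)} = 2 \left(36 - 6 L\right) = 72 - 12 L$)
$t{\left(g{\left(-14,5 - 3 \right)} \right)} - 193862 = \left(72 - 240\right) - 193862 = -168 - 193862 = -194030$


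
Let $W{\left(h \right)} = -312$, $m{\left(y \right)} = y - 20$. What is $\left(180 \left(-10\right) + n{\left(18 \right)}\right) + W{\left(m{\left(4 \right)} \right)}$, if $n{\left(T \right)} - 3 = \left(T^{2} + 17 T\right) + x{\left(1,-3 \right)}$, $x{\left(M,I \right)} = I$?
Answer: $-1482$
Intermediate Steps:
$m{\left(y \right)} = -20 + y$
$n{\left(T \right)} = T^{2} + 17 T$ ($n{\left(T \right)} = 3 - \left(3 - T^{2} - 17 T\right) = 3 + \left(-3 + T^{2} + 17 T\right) = T^{2} + 17 T$)
$\left(180 \left(-10\right) + n{\left(18 \right)}\right) + W{\left(m{\left(4 \right)} \right)} = \left(180 \left(-10\right) + 18 \left(17 + 18\right)\right) - 312 = \left(-1800 + 18 \cdot 35\right) - 312 = \left(-1800 + 630\right) - 312 = -1170 - 312 = -1482$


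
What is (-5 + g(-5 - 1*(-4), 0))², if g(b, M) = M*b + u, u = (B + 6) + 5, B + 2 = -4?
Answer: 0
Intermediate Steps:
B = -6 (B = -2 - 4 = -6)
u = 5 (u = (-6 + 6) + 5 = 0 + 5 = 5)
g(b, M) = 5 + M*b (g(b, M) = M*b + 5 = 5 + M*b)
(-5 + g(-5 - 1*(-4), 0))² = (-5 + (5 + 0*(-5 - 1*(-4))))² = (-5 + (5 + 0*(-5 + 4)))² = (-5 + (5 + 0*(-1)))² = (-5 + (5 + 0))² = (-5 + 5)² = 0² = 0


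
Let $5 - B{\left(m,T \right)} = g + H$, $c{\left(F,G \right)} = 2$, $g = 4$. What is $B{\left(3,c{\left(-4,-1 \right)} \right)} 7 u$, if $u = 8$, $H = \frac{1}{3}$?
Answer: $\frac{112}{3} \approx 37.333$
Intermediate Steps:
$H = \frac{1}{3} \approx 0.33333$
$B{\left(m,T \right)} = \frac{2}{3}$ ($B{\left(m,T \right)} = 5 - \left(4 + \frac{1}{3}\right) = 5 - \frac{13}{3} = \frac{2}{3}$)
$B{\left(3,c{\left(-4,-1 \right)} \right)} 7 u = \frac{2}{3} \cdot 7 \cdot 8 = \frac{14}{3} \cdot 8 = \frac{112}{3}$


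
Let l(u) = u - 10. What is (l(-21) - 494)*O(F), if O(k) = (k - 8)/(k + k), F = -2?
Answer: -2625/2 ≈ -1312.5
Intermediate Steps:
l(u) = -10 + u
O(k) = (-8 + k)/(2*k) (O(k) = (-8 + k)/((2*k)) = (-8 + k)*(1/(2*k)) = (-8 + k)/(2*k))
(l(-21) - 494)*O(F) = ((-10 - 21) - 494)*((½)*(-8 - 2)/(-2)) = (-31 - 494)*((½)*(-½)*(-10)) = -525*5/2 = -2625/2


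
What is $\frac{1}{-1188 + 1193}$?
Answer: $\frac{1}{5} \approx 0.2$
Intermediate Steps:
$\frac{1}{-1188 + 1193} = \frac{1}{5}$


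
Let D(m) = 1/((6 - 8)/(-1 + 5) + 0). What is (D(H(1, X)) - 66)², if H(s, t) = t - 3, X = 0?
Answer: 4624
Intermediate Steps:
H(s, t) = -3 + t
D(m) = -2 (D(m) = 1/(-2/4 + 0) = 1/(-2*¼ + 0) = 1/(-½ + 0) = 1/(-½) = -2)
(D(H(1, X)) - 66)² = (-2 - 66)² = (-68)² = 4624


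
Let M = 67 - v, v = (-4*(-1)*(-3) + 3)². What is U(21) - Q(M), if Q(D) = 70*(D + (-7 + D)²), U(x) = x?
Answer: -29869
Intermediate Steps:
v = 81 (v = (4*(-3) + 3)² = (-12 + 3)² = (-9)² = 81)
M = -14 (M = 67 - 1*81 = 67 - 81 = -14)
Q(D) = 70*D + 70*(-7 + D)²
U(21) - Q(M) = 21 - (70*(-14) + 70*(-7 - 14)²) = 21 - (-980 + 70*(-21)²) = 21 - (-980 + 70*441) = 21 - (-980 + 30870) = 21 - 1*29890 = 21 - 29890 = -29869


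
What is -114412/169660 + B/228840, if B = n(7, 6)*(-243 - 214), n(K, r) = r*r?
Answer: -24144407/32354162 ≈ -0.74625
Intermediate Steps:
n(K, r) = r²
B = -16452 (B = 6²*(-243 - 214) = 36*(-457) = -16452)
-114412/169660 + B/228840 = -114412/169660 - 16452/228840 = -114412*1/169660 - 16452*1/228840 = -28603/42415 - 1371/19070 = -24144407/32354162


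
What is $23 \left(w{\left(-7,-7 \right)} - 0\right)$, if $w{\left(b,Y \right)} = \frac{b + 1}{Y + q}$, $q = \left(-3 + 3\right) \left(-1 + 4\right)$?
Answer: $\frac{138}{7} \approx 19.714$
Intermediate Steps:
$q = 0$ ($q = 0 \cdot 3 = 0$)
$w{\left(b,Y \right)} = \frac{1 + b}{Y}$ ($w{\left(b,Y \right)} = \frac{b + 1}{Y + 0} = \frac{1 + b}{Y}$)
$23 \left(w{\left(-7,-7 \right)} - 0\right) = 23 \left(\frac{1 - 7}{-7} - 0\right) = 23 \left(\left(- \frac{1}{7}\right) \left(-6\right) + 0\right) = 23 \left(\frac{6}{7} + 0\right) = 23 \cdot \frac{6}{7} = \frac{138}{7}$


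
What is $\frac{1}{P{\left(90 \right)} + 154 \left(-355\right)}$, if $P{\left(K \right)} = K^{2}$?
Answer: $- \frac{1}{46570} \approx -2.1473 \cdot 10^{-5}$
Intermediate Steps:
$\frac{1}{P{\left(90 \right)} + 154 \left(-355\right)} = \frac{1}{90^{2} + 154 \left(-355\right)} = \frac{1}{8100 - 54670} = \frac{1}{-46570} = - \frac{1}{46570}$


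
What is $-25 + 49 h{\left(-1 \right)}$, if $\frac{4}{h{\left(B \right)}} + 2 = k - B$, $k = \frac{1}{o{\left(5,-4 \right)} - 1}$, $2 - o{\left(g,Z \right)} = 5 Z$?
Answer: $- \frac{1154}{5} \approx -230.8$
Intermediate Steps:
$o{\left(g,Z \right)} = 2 - 5 Z$
$k = \frac{1}{21}$ ($k = \frac{1}{\left(2 - -20\right) - 1} = \frac{1}{\left(2 + 20\right) - 1} = \frac{1}{22 - 1} = \frac{1}{21} \approx 0.047619$)
$h{\left(B \right)} = \frac{4}{- \frac{41}{21} - B}$ ($h{\left(B \right)} = \frac{4}{-2 - \left(- \frac{1}{21} + B\right)} = \frac{4}{- \frac{41}{21} - B}$)
$-25 + 49 h{\left(-1 \right)} = -25 + 49 \left(- \frac{84}{41 + 21 \left(-1\right)}\right) = -25 + 49 \left(- \frac{84}{41 - 21}\right) = -25 + 49 \left(- \frac{84}{20}\right) = -25 + 49 \left(\left(-84\right) \frac{1}{20}\right) = -25 + 49 \left(- \frac{21}{5}\right) = -25 - \frac{1029}{5} = - \frac{1154}{5}$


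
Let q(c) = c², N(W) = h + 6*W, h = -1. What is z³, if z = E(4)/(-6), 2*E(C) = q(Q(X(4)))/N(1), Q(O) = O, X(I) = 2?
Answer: -1/3375 ≈ -0.00029630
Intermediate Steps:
N(W) = -1 + 6*W
E(C) = ⅖ (E(C) = (2²/(-1 + 6*1))/2 = (4/(-1 + 6))/2 = (4/5)/2 = (4*(⅕))/2 = (½)*(⅘) = ⅖)
z = -1/15 (z = (⅖)/(-6) = (⅖)*(-⅙) = -1/15 ≈ -0.066667)
z³ = (-1/15)³ = -1/3375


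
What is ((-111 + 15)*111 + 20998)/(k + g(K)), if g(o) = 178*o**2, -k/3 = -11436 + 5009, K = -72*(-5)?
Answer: 10342/23088081 ≈ 0.00044794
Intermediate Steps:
K = 360 (K = -9*(-40) = 360)
k = 19281 (k = -3*(-11436 + 5009) = -3*(-6427) = 19281)
((-111 + 15)*111 + 20998)/(k + g(K)) = ((-111 + 15)*111 + 20998)/(19281 + 178*360**2) = (-96*111 + 20998)/(19281 + 178*129600) = (-10656 + 20998)/(19281 + 23068800) = 10342/23088081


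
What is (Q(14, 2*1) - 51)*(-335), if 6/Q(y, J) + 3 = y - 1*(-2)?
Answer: 220095/13 ≈ 16930.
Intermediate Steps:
Q(y, J) = 6/(-1 + y) (Q(y, J) = 6/(-3 + (y - 1*(-2))) = 6/(-3 + (y + 2)) = 6/(-3 + (2 + y)) = 6/(-1 + y))
(Q(14, 2*1) - 51)*(-335) = (6/(-1 + 14) - 51)*(-335) = (6/13 - 51)*(-335) = -657/13*(-335) = 220095/13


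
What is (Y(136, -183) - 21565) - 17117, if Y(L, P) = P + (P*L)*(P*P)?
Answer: -833513097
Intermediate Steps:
Y(L, P) = P + L*P³ (Y(L, P) = P + (L*P)*P² = P + L*P³)
(Y(136, -183) - 21565) - 17117 = ((-183 + 136*(-183)³) - 21565) - 17117 = ((-183 + 136*(-6128487)) - 21565) - 17117 = ((-183 - 833474232) - 21565) - 17117 = (-833474415 - 21565) - 17117 = -833495980 - 17117 = -833513097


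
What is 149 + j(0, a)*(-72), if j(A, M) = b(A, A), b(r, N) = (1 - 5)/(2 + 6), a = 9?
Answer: 185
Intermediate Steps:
b(r, N) = -½ (b(r, N) = -4/8 = -4*⅛ = -½)
j(A, M) = -½
149 + j(0, a)*(-72) = 149 - ½*(-72) = 149 + 36 = 185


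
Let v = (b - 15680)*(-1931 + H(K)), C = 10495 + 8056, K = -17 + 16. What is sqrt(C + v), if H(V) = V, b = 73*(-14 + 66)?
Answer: sqrt(22978439) ≈ 4793.6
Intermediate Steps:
K = -1
b = 3796 (b = 73*52 = 3796)
C = 18551
v = 22959888 (v = (3796 - 15680)*(-1931 - 1) = -11884*(-1932) = 22959888)
sqrt(C + v) = sqrt(18551 + 22959888) = sqrt(22978439)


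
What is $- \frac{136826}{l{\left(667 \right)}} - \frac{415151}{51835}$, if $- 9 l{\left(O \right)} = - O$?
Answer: $- \frac{64108287107}{34573945} \approx -1854.2$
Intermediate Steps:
$l{\left(O \right)} = \frac{O}{9}$ ($l{\left(O \right)} = - \frac{\left(-1\right) O}{9} = \frac{O}{9}$)
$- \frac{136826}{l{\left(667 \right)}} - \frac{415151}{51835} = - \frac{136826}{\frac{1}{9} \cdot 667} - \frac{415151}{51835} = - \frac{136826}{\frac{667}{9}} - \frac{415151}{51835} = \left(-136826\right) \frac{9}{667} - \frac{415151}{51835} = - \frac{1231434}{667} - \frac{415151}{51835} = - \frac{64108287107}{34573945}$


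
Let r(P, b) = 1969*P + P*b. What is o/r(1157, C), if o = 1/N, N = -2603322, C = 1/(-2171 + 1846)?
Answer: -25/148267612249992 ≈ -1.6861e-13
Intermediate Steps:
C = -1/325 (C = 1/(-325) = -1/325 ≈ -0.0030769)
o = -1/2603322 (o = 1/(-2603322) = -1/2603322 ≈ -3.8412e-7)
o/r(1157, C) = -1/(1157*(1969 - 1/325))/2603322 = -1/(2603322*(1157*(639924/325))) = -1/(2603322*56953236/25) = -1/2603322*25/56953236 = -25/148267612249992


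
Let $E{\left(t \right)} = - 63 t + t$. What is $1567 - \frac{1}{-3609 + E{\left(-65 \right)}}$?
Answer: $\frac{659706}{421} \approx 1567.0$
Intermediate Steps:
$E{\left(t \right)} = - 62 t$
$1567 - \frac{1}{-3609 + E{\left(-65 \right)}} = 1567 - \frac{1}{-3609 - -4030} = 1567 - \frac{1}{-3609 + 4030} = 1567 - \frac{1}{421} = \frac{659706}{421}$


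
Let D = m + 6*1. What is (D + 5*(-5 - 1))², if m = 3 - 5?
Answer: 676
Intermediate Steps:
m = -2
D = 4 (D = -2 + 6*1 = -2 + 6 = 4)
(D + 5*(-5 - 1))² = (4 + 5*(-5 - 1))² = (4 + 5*(-6))² = (4 - 30)² = (-26)² = 676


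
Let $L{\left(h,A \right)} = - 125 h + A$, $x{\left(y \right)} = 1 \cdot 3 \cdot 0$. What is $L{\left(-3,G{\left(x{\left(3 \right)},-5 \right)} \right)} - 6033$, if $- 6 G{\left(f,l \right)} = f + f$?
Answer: $-5658$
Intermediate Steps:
$x{\left(y \right)} = 0$ ($x{\left(y \right)} = 3 \cdot 0 = 0$)
$G{\left(f,l \right)} = - \frac{f}{3}$ ($G{\left(f,l \right)} = - \frac{f + f}{6} = - \frac{2 f}{6} = - \frac{f}{3}$)
$L{\left(h,A \right)} = A - 125 h$
$L{\left(-3,G{\left(x{\left(3 \right)},-5 \right)} \right)} - 6033 = \left(\left(- \frac{1}{3}\right) 0 - -375\right) - 6033 = \left(0 + 375\right) - 6033 = 375 - 6033 = -5658$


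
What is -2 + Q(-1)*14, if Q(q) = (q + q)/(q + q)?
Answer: 12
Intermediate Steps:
Q(q) = 1 (Q(q) = (2*q)/((2*q)) = (2*q)*(1/(2*q)) = 1)
-2 + Q(-1)*14 = -2 + 1*14 = -2 + 14 = 12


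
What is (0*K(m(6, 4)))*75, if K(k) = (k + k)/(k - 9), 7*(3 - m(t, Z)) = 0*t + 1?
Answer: 0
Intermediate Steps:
m(t, Z) = 20/7 (m(t, Z) = 3 - (0*t + 1)/7 = 3 - (0 + 1)/7 = 3 - 1/7*1 = 3 - 1/7 = 20/7)
K(k) = 2*k/(-9 + k) (K(k) = (2*k)/(-9 + k) = 2*k/(-9 + k))
(0*K(m(6, 4)))*75 = (0*(2*(20/7)/(-9 + 20/7)))*75 = (0*(2*(20/7)/(-43/7)))*75 = (0*(2*(20/7)*(-7/43)))*75 = (0*(-40/43))*75 = 0*75 = 0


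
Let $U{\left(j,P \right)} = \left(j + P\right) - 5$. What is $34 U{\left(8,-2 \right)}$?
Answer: $34$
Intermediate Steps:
$U{\left(j,P \right)} = -5 + P + j$ ($U{\left(j,P \right)} = \left(P + j\right) - 5 = -5 + P + j$)
$34 U{\left(8,-2 \right)} = 34 \left(-5 - 2 + 8\right) = 34 \cdot 1 = 34$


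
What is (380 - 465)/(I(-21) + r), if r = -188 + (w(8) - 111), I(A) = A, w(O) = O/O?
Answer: 85/319 ≈ 0.26646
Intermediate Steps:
w(O) = 1
r = -298 (r = -188 + (1 - 111) = -188 - 110 = -298)
(380 - 465)/(I(-21) + r) = (380 - 465)/(-21 - 298) = -85/(-319) = -85*(-1/319) = 85/319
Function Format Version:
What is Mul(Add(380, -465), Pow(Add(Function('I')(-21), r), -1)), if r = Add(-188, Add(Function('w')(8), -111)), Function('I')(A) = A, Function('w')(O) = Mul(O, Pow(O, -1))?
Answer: Rational(85, 319) ≈ 0.26646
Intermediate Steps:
Function('w')(O) = 1
r = -298 (r = Add(-188, Add(1, -111)) = Add(-188, -110) = -298)
Mul(Add(380, -465), Pow(Add(Function('I')(-21), r), -1)) = Mul(Add(380, -465), Pow(Add(-21, -298), -1)) = Mul(-85, Pow(-319, -1)) = Mul(-85, Rational(-1, 319)) = Rational(85, 319)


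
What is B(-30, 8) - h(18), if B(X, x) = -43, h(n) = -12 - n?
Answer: -13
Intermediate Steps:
B(-30, 8) - h(18) = -43 - (-12 - 1*18) = -43 - (-12 - 18) = -43 - 1*(-30) = -43 + 30 = -13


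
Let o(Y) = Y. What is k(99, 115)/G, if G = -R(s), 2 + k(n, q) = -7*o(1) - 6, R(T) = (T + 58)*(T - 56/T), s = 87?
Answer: 9/7513 ≈ 0.0011979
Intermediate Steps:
R(T) = (58 + T)*(T - 56/T)
k(n, q) = -15 (k(n, q) = -2 + (-7*1 - 6) = -2 + (-7 - 6) = -2 - 13 = -15)
G = -37565/3 (G = -(-56 + 87² - 3248/87 + 58*87) = -(-56 + 7569 - 3248*1/87 + 5046) = -(-56 + 7569 - 112/3 + 5046) = -1*37565/3 = -37565/3 ≈ -12522.)
k(99, 115)/G = -15/(-37565/3) = -15*(-3/37565) = 9/7513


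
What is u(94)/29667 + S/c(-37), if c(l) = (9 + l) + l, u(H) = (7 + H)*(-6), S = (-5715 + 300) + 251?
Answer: 51053666/642785 ≈ 79.426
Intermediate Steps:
S = -5164 (S = -5415 + 251 = -5164)
u(H) = -42 - 6*H
c(l) = 9 + 2*l
u(94)/29667 + S/c(-37) = (-42 - 6*94)/29667 - 5164/(9 + 2*(-37)) = (-42 - 564)*(1/29667) - 5164/(9 - 74) = -606*1/29667 - 5164/(-65) = -202/9889 - 5164*(-1/65) = -202/9889 + 5164/65 = 51053666/642785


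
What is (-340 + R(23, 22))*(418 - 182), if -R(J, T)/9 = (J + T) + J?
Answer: -224672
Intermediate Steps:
R(J, T) = -18*J - 9*T (R(J, T) = -9*((J + T) + J) = -9*(T + 2*J) = -18*J - 9*T)
(-340 + R(23, 22))*(418 - 182) = (-340 + (-18*23 - 9*22))*(418 - 182) = (-340 + (-414 - 198))*236 = (-340 - 612)*236 = -952*236 = -224672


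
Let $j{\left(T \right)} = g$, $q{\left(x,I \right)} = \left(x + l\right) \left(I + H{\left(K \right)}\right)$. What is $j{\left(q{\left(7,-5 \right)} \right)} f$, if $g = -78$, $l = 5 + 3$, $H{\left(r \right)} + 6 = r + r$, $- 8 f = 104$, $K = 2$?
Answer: $1014$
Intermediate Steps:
$f = -13$ ($f = \left(- \frac{1}{8}\right) 104 = -13$)
$H{\left(r \right)} = -6 + 2 r$ ($H{\left(r \right)} = -6 + \left(r + r\right) = -6 + 2 r$)
$l = 8$
$q{\left(x,I \right)} = \left(-2 + I\right) \left(8 + x\right)$ ($q{\left(x,I \right)} = \left(x + 8\right) \left(I + \left(-6 + 2 \cdot 2\right)\right) = \left(8 + x\right) \left(I + \left(-6 + 4\right)\right) = \left(8 + x\right) \left(I - 2\right) = \left(8 + x\right) \left(-2 + I\right) = \left(-2 + I\right) \left(8 + x\right)$)
$j{\left(T \right)} = -78$
$j{\left(q{\left(7,-5 \right)} \right)} f = \left(-78\right) \left(-13\right) = 1014$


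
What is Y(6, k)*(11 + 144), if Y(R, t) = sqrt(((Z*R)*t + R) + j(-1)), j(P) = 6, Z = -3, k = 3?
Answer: 155*I*sqrt(42) ≈ 1004.5*I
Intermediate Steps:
Y(R, t) = sqrt(6 + R - 3*R*t) (Y(R, t) = sqrt(((-3*R)*t + R) + 6) = sqrt((-3*R*t + R) + 6) = sqrt((R - 3*R*t) + 6) = sqrt(6 + R - 3*R*t))
Y(6, k)*(11 + 144) = sqrt(6 + 6 - 3*6*3)*(11 + 144) = sqrt(6 + 6 - 54)*155 = sqrt(-42)*155 = (I*sqrt(42))*155 = 155*I*sqrt(42)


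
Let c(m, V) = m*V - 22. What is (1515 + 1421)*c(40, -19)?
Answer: -2295952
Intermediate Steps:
c(m, V) = -22 + V*m (c(m, V) = V*m - 22 = -22 + V*m)
(1515 + 1421)*c(40, -19) = (1515 + 1421)*(-22 - 19*40) = 2936*(-22 - 760) = 2936*(-782) = -2295952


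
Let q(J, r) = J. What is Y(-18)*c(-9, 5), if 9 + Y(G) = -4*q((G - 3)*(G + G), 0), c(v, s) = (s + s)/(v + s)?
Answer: 15165/2 ≈ 7582.5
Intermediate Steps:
c(v, s) = 2*s/(s + v) (c(v, s) = (2*s)/(s + v) = 2*s/(s + v))
Y(G) = -9 - 8*G*(-3 + G) (Y(G) = -9 - 4*(G - 3)*(G + G) = -9 - 4*(-3 + G)*2*G = -9 - 8*G*(-3 + G))
Y(-18)*c(-9, 5) = (-9 - 8*(-18)*(-3 - 18))*(2*5/(5 - 9)) = (-9 - 8*(-18)*(-21))*(2*5/(-4)) = (-9 - 3024)*(2*5*(-¼)) = -3033*(-5/2) = 15165/2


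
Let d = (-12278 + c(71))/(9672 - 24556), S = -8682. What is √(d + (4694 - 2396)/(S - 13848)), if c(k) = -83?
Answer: 3*√16987195685/458110 ≈ 0.85352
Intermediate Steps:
d = 12361/14884 (d = (-12278 - 83)/(9672 - 24556) = -12361/(-14884) = -12361*(-1/14884) = 12361/14884 ≈ 0.83049)
√(d + (4694 - 2396)/(S - 13848)) = √(12361/14884 + (4694 - 2396)/(-8682 - 13848)) = √(12361/14884 + 2298/(-22530)) = √(12361/14884 + 2298*(-1/22530)) = √(12361/14884 - 383/3755) = √(40714983/55889420) = 3*√16987195685/458110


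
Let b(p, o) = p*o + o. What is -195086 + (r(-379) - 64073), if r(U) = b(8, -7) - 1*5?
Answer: -259227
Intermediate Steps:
b(p, o) = o + o*p (b(p, o) = o*p + o = o + o*p)
r(U) = -68 (r(U) = -7*(1 + 8) - 1*5 = -7*9 - 5 = -63 - 5 = -68)
-195086 + (r(-379) - 64073) = -195086 + (-68 - 64073) = -195086 - 64141 = -259227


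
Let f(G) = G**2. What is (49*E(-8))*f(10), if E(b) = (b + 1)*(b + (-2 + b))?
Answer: 617400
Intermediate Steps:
E(b) = (1 + b)*(-2 + 2*b)
(49*E(-8))*f(10) = (49*(-2 + 2*(-8)**2))*10**2 = (49*(-2 + 2*64))*100 = (49*(-2 + 128))*100 = (49*126)*100 = 6174*100 = 617400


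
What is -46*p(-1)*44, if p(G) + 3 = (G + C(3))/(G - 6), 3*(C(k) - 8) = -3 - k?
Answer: 52624/7 ≈ 7517.7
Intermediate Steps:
C(k) = 7 - k/3 (C(k) = 8 + (-3 - k)/3 = 8 + (-1 - k/3) = 7 - k/3)
p(G) = -3 + (6 + G)/(-6 + G) (p(G) = -3 + (G + (7 - 1/3*3))/(G - 6) = -3 + (G + (7 - 1))/(-6 + G) = -3 + (G + 6)/(-6 + G) = -3 + (6 + G)/(-6 + G))
-46*p(-1)*44 = -92*(12 - 1*(-1))/(-6 - 1)*44 = -92*(12 + 1)/(-7)*44 = -92*(-1)*13/7*44 = -46*(-26/7)*44 = (1196/7)*44 = 52624/7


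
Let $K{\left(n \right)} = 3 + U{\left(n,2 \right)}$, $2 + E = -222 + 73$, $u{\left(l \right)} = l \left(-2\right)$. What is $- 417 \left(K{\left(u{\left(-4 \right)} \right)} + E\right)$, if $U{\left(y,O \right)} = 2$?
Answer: $60882$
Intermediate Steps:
$u{\left(l \right)} = - 2 l$
$E = -151$ ($E = -2 + \left(-222 + 73\right) = -2 - 149 = -151$)
$K{\left(n \right)} = 5$ ($K{\left(n \right)} = 3 + 2 = 5$)
$- 417 \left(K{\left(u{\left(-4 \right)} \right)} + E\right) = - 417 \left(5 - 151\right) = \left(-417\right) \left(-146\right) = 60882$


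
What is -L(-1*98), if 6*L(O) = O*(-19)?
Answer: -931/3 ≈ -310.33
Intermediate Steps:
L(O) = -19*O/6 (L(O) = (O*(-19))/6 = (-19*O)/6 = -19*O/6)
-L(-1*98) = -(-19)*(-1*98)/6 = -(-19)*(-98)/6 = -1*931/3 = -931/3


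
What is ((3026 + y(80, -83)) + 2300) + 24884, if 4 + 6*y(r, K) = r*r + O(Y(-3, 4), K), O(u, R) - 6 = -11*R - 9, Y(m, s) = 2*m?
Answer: 94283/3 ≈ 31428.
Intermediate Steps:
O(u, R) = -3 - 11*R (O(u, R) = 6 + (-11*R - 9) = 6 + (-9 - 11*R) = -3 - 11*R)
y(r, K) = -7/6 - 11*K/6 + r**2/6 (y(r, K) = -2/3 + (r*r + (-3 - 11*K))/6 = -2/3 + (r**2 + (-3 - 11*K))/6 = -2/3 + (-3 + r**2 - 11*K)/6 = -2/3 + (-1/2 - 11*K/6 + r**2/6) = -7/6 - 11*K/6 + r**2/6)
((3026 + y(80, -83)) + 2300) + 24884 = ((3026 + (-7/6 - 11/6*(-83) + (1/6)*80**2)) + 2300) + 24884 = ((3026 + (-7/6 + 913/6 + (1/6)*6400)) + 2300) + 24884 = ((3026 + (-7/6 + 913/6 + 3200/3)) + 2300) + 24884 = ((3026 + 3653/3) + 2300) + 24884 = (12731/3 + 2300) + 24884 = 19631/3 + 24884 = 94283/3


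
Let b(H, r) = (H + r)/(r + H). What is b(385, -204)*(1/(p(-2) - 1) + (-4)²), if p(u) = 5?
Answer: 65/4 ≈ 16.250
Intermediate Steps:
b(H, r) = 1 (b(H, r) = (H + r)/(H + r) = 1)
b(385, -204)*(1/(p(-2) - 1) + (-4)²) = 1*(1/(5 - 1) + (-4)²) = 1*(1/4 + 16) = 1*(¼ + 16) = 1*(65/4) = 65/4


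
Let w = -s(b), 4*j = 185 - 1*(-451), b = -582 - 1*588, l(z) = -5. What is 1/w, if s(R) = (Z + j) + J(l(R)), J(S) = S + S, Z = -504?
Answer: 1/355 ≈ 0.0028169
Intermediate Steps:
b = -1170 (b = -582 - 588 = -1170)
J(S) = 2*S
j = 159 (j = (185 - 1*(-451))/4 = (185 + 451)/4 = (¼)*636 = 159)
s(R) = -355 (s(R) = (-504 + 159) + 2*(-5) = -345 - 10 = -355)
w = 355 (w = -1*(-355) = 355)
1/w = 1/355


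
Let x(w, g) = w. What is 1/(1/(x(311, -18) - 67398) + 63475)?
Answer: 67087/4258347324 ≈ 1.5754e-5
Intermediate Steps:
1/(1/(x(311, -18) - 67398) + 63475) = 1/(1/(311 - 67398) + 63475) = 1/(1/(-67087) + 63475) = 1/(-1/67087 + 63475) = 1/(4258347324/67087) = 67087/4258347324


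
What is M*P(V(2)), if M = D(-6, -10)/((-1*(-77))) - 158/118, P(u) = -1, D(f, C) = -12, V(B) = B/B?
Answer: 6791/4543 ≈ 1.4948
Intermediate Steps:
V(B) = 1
M = -6791/4543 (M = -12/((-1*(-77))) - 158/118 = -12/77 - 158*1/118 = -12*1/77 - 79/59 = -12/77 - 79/59 = -6791/4543 ≈ -1.4948)
M*P(V(2)) = -6791/4543*(-1) = 6791/4543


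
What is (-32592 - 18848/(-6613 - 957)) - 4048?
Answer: -138672976/3785 ≈ -36638.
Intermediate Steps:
(-32592 - 18848/(-6613 - 957)) - 4048 = (-32592 - 18848/(-7570)) - 4048 = (-32592 - 18848*(-1/7570)) - 4048 = (-32592 + 9424/3785) - 4048 = -123351296/3785 - 4048 = -138672976/3785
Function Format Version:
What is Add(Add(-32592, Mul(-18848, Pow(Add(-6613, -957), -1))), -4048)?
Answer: Rational(-138672976, 3785) ≈ -36638.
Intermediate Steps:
Add(Add(-32592, Mul(-18848, Pow(Add(-6613, -957), -1))), -4048) = Add(Add(-32592, Mul(-18848, Pow(-7570, -1))), -4048) = Add(Add(-32592, Mul(-18848, Rational(-1, 7570))), -4048) = Add(Add(-32592, Rational(9424, 3785)), -4048) = Add(Rational(-123351296, 3785), -4048) = Rational(-138672976, 3785)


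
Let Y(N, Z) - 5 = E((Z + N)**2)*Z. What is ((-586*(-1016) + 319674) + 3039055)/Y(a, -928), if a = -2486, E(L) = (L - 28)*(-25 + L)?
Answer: -3954105/126066608232457979 ≈ -3.1365e-11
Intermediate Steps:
E(L) = (-28 + L)*(-25 + L)
Y(N, Z) = 5 + Z*(700 + (N + Z)**4 - 53*(N + Z)**2) (Y(N, Z) = 5 + (700 + ((Z + N)**2)**2 - 53*(Z + N)**2)*Z = 5 + (700 + ((N + Z)**2)**2 - 53*(N + Z)**2)*Z = 5 + (700 + (N + Z)**4 - 53*(N + Z)**2)*Z = 5 + Z*(700 + (N + Z)**4 - 53*(N + Z)**2))
((-586*(-1016) + 319674) + 3039055)/Y(a, -928) = ((-586*(-1016) + 319674) + 3039055)/(5 - 928*(700 + (-2486 - 928)**4 - 53*(-2486 - 928)**2)) = ((595376 + 319674) + 3039055)/(5 - 928*(700 + (-3414)**4 - 53*(-3414)**2)) = (915050 + 3039055)/(5 - 928*(700 + 135848255916816 - 53*11655396)) = 3954105/(5 - 928*(700 + 135848255916816 - 617735988)) = 3954105/(5 - 928*135847638181528) = 3954105/(5 - 126066608232457984) = 3954105/(-126066608232457979) = 3954105*(-1/126066608232457979) = -3954105/126066608232457979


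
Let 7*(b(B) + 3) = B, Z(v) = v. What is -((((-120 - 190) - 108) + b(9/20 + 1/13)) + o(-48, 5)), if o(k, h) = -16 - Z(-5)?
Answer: 786103/1820 ≈ 431.92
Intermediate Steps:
o(k, h) = -11 (o(k, h) = -16 - 1*(-5) = -16 + 5 = -11)
b(B) = -3 + B/7
-((((-120 - 190) - 108) + b(9/20 + 1/13)) + o(-48, 5)) = -((((-120 - 190) - 108) + (-3 + (9/20 + 1/13)/7)) - 11) = -(((-310 - 108) + (-3 + (9*(1/20) + 1*(1/13))/7)) - 11) = -((-418 + (-3 + (9/20 + 1/13)/7)) - 11) = -((-418 + (-3 + (1/7)*(137/260))) - 11) = -((-418 + (-3 + 137/1820)) - 11) = -((-418 - 5323/1820) - 11) = -(-766083/1820 - 11) = -1*(-786103/1820) = 786103/1820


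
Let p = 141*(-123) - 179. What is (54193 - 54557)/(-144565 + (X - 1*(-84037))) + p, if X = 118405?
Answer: -1014121158/57877 ≈ -17522.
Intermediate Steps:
p = -17522 (p = -17343 - 179 = -17522)
(54193 - 54557)/(-144565 + (X - 1*(-84037))) + p = (54193 - 54557)/(-144565 + (118405 - 1*(-84037))) - 17522 = -364/(-144565 + (118405 + 84037)) - 17522 = -364/(-144565 + 202442) - 17522 = -364/57877 - 17522 = -1014121158/57877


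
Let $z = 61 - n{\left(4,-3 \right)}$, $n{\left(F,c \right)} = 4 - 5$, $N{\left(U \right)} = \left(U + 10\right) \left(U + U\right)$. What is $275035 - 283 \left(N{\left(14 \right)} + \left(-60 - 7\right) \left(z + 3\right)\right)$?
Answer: $1317324$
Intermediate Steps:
$N{\left(U \right)} = 2 U \left(10 + U\right)$ ($N{\left(U \right)} = \left(10 + U\right) 2 U = 2 U \left(10 + U\right)$)
$n{\left(F,c \right)} = -1$
$z = 62$ ($z = 61 - -1 = 61 + 1 = 62$)
$275035 - 283 \left(N{\left(14 \right)} + \left(-60 - 7\right) \left(z + 3\right)\right) = 275035 - 283 \left(2 \cdot 14 \left(10 + 14\right) + \left(-60 - 7\right) \left(62 + 3\right)\right) = 275035 - 283 \left(2 \cdot 14 \cdot 24 - 4355\right) = 275035 - 283 \left(672 - 4355\right) = 275035 - -1042289 = 275035 + 1042289 = 1317324$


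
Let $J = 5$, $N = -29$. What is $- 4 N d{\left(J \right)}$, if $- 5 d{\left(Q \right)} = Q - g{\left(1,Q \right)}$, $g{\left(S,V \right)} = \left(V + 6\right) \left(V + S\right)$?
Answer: $\frac{7076}{5} \approx 1415.2$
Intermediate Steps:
$g{\left(S,V \right)} = \left(6 + V\right) \left(S + V\right)$
$d{\left(Q \right)} = \frac{6}{5} + \frac{Q^{2}}{5} + \frac{6 Q}{5}$ ($d{\left(Q \right)} = - \frac{Q - \left(Q^{2} + 6 \cdot 1 + 6 Q + 1 Q\right)}{5} = - \frac{Q - \left(Q^{2} + 6 + 6 Q + Q\right)}{5} = - \frac{Q - \left(6 + Q^{2} + 7 Q\right)}{5} = - \frac{-6 - Q^{2} - 6 Q}{5} = \frac{6}{5} + \frac{Q^{2}}{5} + \frac{6 Q}{5}$)
$- 4 N d{\left(J \right)} = \left(-4\right) \left(-29\right) \left(\frac{6}{5} + \frac{5^{2}}{5} + \frac{6}{5} \cdot 5\right) = 116 \left(\frac{6}{5} + \frac{1}{5} \cdot 25 + 6\right) = 116 \left(\frac{6}{5} + 5 + 6\right) = 116 \cdot \frac{61}{5} = \frac{7076}{5}$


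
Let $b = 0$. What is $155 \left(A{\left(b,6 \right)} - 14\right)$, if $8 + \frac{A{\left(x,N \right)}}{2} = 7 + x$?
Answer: $-2480$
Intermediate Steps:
$A{\left(x,N \right)} = -2 + 2 x$ ($A{\left(x,N \right)} = -16 + 2 \left(7 + x\right) = -16 + \left(14 + 2 x\right) = -2 + 2 x$)
$155 \left(A{\left(b,6 \right)} - 14\right) = 155 \left(\left(-2 + 2 \cdot 0\right) - 14\right) = 155 \left(\left(-2 + 0\right) - 14\right) = 155 \left(-2 - 14\right) = 155 \left(-16\right) = -2480$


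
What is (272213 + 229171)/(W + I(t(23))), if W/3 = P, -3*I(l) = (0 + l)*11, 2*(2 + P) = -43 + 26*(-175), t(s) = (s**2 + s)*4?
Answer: -1002768/29983 ≈ -33.445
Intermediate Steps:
t(s) = 4*s + 4*s**2 (t(s) = (s + s**2)*4 = 4*s + 4*s**2)
P = -4597/2 (P = -2 + (-43 + 26*(-175))/2 = -2 + (-43 - 4550)/2 = -2 + (1/2)*(-4593) = -2 - 4593/2 = -4597/2 ≈ -2298.5)
I(l) = -11*l/3 (I(l) = -(0 + l)*11/3 = -l*11/3 = -11*l/3)
W = -13791/2 (W = 3*(-4597/2) = -13791/2 ≈ -6895.5)
(272213 + 229171)/(W + I(t(23))) = (272213 + 229171)/(-13791/2 - 44*23*(1 + 23)/3) = 501384/(-13791/2 - 44*23*24/3) = 501384/(-13791/2 - 11/3*2208) = 501384/(-13791/2 - 8096) = 501384/(-29983/2) = 501384*(-2/29983) = -1002768/29983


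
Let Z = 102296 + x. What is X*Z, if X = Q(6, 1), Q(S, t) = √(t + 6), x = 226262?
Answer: 328558*√7 ≈ 8.6928e+5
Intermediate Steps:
Q(S, t) = √(6 + t)
Z = 328558 (Z = 102296 + 226262 = 328558)
X = √7 (X = √(6 + 1) = √7 ≈ 2.6458)
X*Z = √7*328558 = 328558*√7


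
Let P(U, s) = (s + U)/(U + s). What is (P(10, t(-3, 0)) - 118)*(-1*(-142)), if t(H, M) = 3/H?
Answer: -16614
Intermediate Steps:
P(U, s) = 1 (P(U, s) = (U + s)/(U + s) = 1)
(P(10, t(-3, 0)) - 118)*(-1*(-142)) = (1 - 118)*(-1*(-142)) = -117*142 = -16614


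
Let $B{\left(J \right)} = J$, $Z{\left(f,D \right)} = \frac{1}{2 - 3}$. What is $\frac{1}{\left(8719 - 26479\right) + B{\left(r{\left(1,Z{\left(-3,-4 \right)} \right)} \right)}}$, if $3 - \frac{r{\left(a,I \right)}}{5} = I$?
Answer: $- \frac{1}{17740} \approx -5.637 \cdot 10^{-5}$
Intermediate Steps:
$Z{\left(f,D \right)} = -1$ ($Z{\left(f,D \right)} = \frac{1}{-1} = -1$)
$r{\left(a,I \right)} = 15 - 5 I$
$\frac{1}{\left(8719 - 26479\right) + B{\left(r{\left(1,Z{\left(-3,-4 \right)} \right)} \right)}} = \frac{1}{\left(8719 - 26479\right) + \left(15 - -5\right)} = \frac{1}{-17760 + \left(15 + 5\right)} = \frac{1}{-17760 + 20} = \frac{1}{-17740} = - \frac{1}{17740}$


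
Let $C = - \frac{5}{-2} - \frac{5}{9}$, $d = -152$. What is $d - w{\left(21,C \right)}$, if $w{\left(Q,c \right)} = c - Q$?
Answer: $- \frac{2393}{18} \approx -132.94$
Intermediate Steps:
$C = \frac{35}{18}$ ($C = \left(-5\right) \left(- \frac{1}{2}\right) - \frac{5}{9} = \frac{5}{2} - \frac{5}{9} = \frac{35}{18} \approx 1.9444$)
$d - w{\left(21,C \right)} = -152 - \left(\frac{35}{18} - 21\right) = -152 - - \frac{343}{18} = -152 + \frac{343}{18} = - \frac{2393}{18}$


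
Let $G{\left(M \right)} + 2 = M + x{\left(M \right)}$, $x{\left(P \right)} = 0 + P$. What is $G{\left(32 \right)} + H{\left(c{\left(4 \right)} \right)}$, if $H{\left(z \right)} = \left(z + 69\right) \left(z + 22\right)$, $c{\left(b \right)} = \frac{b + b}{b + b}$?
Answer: $1672$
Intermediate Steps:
$c{\left(b \right)} = 1$ ($c{\left(b \right)} = \frac{2 b}{2 b} = 2 b \frac{1}{2 b} = 1$)
$x{\left(P \right)} = P$
$G{\left(M \right)} = -2 + 2 M$ ($G{\left(M \right)} = -2 + \left(M + M\right) = -2 + 2 M$)
$H{\left(z \right)} = \left(22 + z\right) \left(69 + z\right)$ ($H{\left(z \right)} = \left(69 + z\right) \left(22 + z\right) = \left(22 + z\right) \left(69 + z\right)$)
$G{\left(32 \right)} + H{\left(c{\left(4 \right)} \right)} = \left(-2 + 2 \cdot 32\right) + \left(1518 + 1^{2} + 91 \cdot 1\right) = \left(-2 + 64\right) + \left(1518 + 1 + 91\right) = 62 + 1610 = 1672$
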